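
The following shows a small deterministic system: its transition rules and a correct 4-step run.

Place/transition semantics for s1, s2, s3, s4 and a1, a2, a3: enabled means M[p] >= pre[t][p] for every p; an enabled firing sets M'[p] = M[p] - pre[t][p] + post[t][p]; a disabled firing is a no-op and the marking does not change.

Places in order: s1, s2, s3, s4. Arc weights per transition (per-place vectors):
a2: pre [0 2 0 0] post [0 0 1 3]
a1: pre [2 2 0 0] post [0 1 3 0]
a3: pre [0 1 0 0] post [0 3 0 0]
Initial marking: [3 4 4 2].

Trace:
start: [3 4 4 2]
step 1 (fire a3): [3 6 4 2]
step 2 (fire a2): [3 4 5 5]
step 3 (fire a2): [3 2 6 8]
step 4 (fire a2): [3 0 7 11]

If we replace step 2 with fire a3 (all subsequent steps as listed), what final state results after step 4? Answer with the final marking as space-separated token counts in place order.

3 4 6 8

(re-executing from step 2 with the substitution; state before step 2: [3 6 4 2])
step 2 (fire a3): [3 8 4 2]
step 3 (fire a2): [3 6 5 5]
step 4 (fire a2): [3 4 6 8]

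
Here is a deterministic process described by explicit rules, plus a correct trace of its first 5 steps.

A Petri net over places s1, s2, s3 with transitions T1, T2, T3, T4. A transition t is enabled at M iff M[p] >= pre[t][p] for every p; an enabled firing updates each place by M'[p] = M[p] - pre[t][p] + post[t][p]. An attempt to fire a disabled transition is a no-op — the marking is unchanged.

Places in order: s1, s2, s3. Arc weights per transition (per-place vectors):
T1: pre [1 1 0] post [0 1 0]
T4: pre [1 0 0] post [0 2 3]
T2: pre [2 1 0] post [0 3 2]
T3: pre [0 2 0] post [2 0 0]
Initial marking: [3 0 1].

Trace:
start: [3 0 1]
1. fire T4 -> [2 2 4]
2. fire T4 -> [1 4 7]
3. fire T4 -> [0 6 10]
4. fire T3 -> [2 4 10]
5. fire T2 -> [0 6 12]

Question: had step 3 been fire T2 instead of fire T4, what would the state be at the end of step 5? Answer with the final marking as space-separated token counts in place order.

1 4 9

(re-executing from step 3 with the substitution; state before step 3: [1 4 7])
3. fire T2 -> [1 4 7]
4. fire T3 -> [3 2 7]
5. fire T2 -> [1 4 9]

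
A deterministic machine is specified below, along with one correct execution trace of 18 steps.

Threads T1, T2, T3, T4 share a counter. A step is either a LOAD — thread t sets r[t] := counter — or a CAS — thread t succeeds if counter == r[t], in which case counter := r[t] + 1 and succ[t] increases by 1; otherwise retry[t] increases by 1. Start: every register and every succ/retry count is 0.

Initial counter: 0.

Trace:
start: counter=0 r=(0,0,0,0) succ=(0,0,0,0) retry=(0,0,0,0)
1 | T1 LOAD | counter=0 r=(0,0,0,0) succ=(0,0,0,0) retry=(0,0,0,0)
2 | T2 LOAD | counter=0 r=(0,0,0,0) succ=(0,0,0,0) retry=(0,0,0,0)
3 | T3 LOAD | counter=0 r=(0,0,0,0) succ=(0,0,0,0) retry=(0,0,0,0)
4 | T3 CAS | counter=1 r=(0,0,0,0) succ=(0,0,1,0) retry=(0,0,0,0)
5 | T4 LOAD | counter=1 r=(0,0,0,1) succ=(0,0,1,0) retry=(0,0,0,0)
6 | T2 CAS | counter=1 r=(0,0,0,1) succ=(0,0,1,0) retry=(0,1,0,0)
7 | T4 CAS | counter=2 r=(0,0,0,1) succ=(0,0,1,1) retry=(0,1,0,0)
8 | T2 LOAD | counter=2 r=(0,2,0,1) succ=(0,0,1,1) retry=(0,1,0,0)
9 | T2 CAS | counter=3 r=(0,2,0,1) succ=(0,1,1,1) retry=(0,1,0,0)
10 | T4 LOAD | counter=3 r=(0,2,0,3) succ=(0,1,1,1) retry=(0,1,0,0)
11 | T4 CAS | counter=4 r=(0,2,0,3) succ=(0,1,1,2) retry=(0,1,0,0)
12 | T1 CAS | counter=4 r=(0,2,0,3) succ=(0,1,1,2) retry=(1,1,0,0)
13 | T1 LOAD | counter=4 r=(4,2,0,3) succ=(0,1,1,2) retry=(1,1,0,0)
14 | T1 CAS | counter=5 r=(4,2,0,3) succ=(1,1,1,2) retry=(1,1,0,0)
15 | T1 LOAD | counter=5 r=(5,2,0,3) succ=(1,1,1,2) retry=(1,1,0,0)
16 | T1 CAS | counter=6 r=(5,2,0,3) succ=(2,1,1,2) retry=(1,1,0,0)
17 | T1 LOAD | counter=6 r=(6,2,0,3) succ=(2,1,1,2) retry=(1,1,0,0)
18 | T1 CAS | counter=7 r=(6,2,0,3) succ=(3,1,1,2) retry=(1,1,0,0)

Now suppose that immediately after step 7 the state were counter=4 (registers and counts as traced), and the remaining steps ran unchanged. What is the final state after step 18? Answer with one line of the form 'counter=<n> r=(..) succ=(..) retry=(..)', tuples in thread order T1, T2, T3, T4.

counter=9 r=(8,4,0,5) succ=(3,1,1,2) retry=(1,1,0,0)

state after step 7 := counter=4 r=(0,0,0,1) succ=(0,0,1,1) retry=(0,1,0,0)
8 | T2 LOAD | counter=4 r=(0,4,0,1) succ=(0,0,1,1) retry=(0,1,0,0)
9 | T2 CAS | counter=5 r=(0,4,0,1) succ=(0,1,1,1) retry=(0,1,0,0)
10 | T4 LOAD | counter=5 r=(0,4,0,5) succ=(0,1,1,1) retry=(0,1,0,0)
11 | T4 CAS | counter=6 r=(0,4,0,5) succ=(0,1,1,2) retry=(0,1,0,0)
12 | T1 CAS | counter=6 r=(0,4,0,5) succ=(0,1,1,2) retry=(1,1,0,0)
13 | T1 LOAD | counter=6 r=(6,4,0,5) succ=(0,1,1,2) retry=(1,1,0,0)
14 | T1 CAS | counter=7 r=(6,4,0,5) succ=(1,1,1,2) retry=(1,1,0,0)
15 | T1 LOAD | counter=7 r=(7,4,0,5) succ=(1,1,1,2) retry=(1,1,0,0)
16 | T1 CAS | counter=8 r=(7,4,0,5) succ=(2,1,1,2) retry=(1,1,0,0)
17 | T1 LOAD | counter=8 r=(8,4,0,5) succ=(2,1,1,2) retry=(1,1,0,0)
18 | T1 CAS | counter=9 r=(8,4,0,5) succ=(3,1,1,2) retry=(1,1,0,0)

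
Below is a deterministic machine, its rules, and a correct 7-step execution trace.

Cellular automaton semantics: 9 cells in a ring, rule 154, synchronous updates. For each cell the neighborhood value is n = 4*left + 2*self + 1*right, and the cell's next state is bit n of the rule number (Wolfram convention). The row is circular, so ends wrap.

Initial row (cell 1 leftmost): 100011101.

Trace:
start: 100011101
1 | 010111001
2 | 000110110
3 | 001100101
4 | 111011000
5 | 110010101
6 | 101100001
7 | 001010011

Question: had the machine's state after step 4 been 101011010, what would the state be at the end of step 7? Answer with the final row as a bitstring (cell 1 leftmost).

001000100

state after step 4 := 101011010
5 | 000010000
6 | 000101000
7 | 001000100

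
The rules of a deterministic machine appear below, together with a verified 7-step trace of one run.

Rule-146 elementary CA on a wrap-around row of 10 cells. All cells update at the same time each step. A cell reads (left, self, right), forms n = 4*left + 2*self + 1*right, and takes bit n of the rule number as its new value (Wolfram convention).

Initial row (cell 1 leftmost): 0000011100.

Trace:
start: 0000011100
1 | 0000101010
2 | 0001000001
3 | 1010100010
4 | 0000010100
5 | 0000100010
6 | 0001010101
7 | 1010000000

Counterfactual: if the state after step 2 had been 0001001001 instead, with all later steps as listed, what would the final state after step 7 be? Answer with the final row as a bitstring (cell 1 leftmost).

state after step 2 := 0001001001
3 | 1010110110
4 | 0000000000
5 | 0000000000
6 | 0000000000
7 | 0000000000

0000000000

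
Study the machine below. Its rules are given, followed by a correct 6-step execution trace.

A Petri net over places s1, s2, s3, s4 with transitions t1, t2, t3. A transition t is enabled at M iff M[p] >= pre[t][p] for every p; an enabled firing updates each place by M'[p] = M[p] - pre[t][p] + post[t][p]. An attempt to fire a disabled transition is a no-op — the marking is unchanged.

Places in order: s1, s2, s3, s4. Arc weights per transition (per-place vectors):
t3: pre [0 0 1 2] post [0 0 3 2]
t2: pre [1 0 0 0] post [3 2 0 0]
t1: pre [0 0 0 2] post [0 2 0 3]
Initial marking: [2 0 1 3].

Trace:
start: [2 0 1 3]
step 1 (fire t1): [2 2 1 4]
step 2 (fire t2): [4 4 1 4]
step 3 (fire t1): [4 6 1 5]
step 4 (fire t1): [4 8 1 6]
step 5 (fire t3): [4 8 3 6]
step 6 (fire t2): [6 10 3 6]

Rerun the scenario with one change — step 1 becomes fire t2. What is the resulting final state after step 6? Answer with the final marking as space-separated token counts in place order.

8 10 3 5

(re-executing from step 1 with the substitution; state before step 1: [2 0 1 3])
step 1 (fire t2): [4 2 1 3]
step 2 (fire t2): [6 4 1 3]
step 3 (fire t1): [6 6 1 4]
step 4 (fire t1): [6 8 1 5]
step 5 (fire t3): [6 8 3 5]
step 6 (fire t2): [8 10 3 5]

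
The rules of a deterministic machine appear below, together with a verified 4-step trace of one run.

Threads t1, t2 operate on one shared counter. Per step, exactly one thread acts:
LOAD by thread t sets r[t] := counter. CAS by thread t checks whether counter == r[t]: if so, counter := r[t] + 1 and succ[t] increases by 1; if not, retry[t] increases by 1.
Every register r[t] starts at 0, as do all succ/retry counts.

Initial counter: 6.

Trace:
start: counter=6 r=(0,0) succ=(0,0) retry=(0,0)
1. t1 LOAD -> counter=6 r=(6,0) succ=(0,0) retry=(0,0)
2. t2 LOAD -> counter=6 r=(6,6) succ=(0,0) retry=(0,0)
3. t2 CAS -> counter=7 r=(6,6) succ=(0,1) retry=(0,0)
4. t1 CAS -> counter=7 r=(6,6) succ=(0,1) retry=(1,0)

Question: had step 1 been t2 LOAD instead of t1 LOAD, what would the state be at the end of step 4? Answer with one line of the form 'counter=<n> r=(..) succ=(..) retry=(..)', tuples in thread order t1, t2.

(re-executing from step 1 with the substitution; state before step 1: counter=6 r=(0,0) succ=(0,0) retry=(0,0))
1. t2 LOAD -> counter=6 r=(0,6) succ=(0,0) retry=(0,0)
2. t2 LOAD -> counter=6 r=(0,6) succ=(0,0) retry=(0,0)
3. t2 CAS -> counter=7 r=(0,6) succ=(0,1) retry=(0,0)
4. t1 CAS -> counter=7 r=(0,6) succ=(0,1) retry=(1,0)

counter=7 r=(0,6) succ=(0,1) retry=(1,0)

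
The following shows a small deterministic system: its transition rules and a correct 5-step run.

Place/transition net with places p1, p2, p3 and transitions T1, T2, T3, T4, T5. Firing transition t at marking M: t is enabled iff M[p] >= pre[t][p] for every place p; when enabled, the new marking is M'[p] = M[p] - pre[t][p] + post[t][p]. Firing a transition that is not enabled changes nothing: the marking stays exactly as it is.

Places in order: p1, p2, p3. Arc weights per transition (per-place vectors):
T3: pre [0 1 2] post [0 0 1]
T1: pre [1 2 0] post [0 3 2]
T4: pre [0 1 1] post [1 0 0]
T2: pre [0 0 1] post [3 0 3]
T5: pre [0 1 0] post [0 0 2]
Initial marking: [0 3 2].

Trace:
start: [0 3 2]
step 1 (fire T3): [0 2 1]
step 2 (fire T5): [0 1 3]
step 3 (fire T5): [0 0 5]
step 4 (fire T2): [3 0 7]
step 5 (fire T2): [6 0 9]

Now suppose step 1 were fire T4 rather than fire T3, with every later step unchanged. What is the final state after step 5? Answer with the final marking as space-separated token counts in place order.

7 0 9

(re-executing from step 1 with the substitution; state before step 1: [0 3 2])
step 1 (fire T4): [1 2 1]
step 2 (fire T5): [1 1 3]
step 3 (fire T5): [1 0 5]
step 4 (fire T2): [4 0 7]
step 5 (fire T2): [7 0 9]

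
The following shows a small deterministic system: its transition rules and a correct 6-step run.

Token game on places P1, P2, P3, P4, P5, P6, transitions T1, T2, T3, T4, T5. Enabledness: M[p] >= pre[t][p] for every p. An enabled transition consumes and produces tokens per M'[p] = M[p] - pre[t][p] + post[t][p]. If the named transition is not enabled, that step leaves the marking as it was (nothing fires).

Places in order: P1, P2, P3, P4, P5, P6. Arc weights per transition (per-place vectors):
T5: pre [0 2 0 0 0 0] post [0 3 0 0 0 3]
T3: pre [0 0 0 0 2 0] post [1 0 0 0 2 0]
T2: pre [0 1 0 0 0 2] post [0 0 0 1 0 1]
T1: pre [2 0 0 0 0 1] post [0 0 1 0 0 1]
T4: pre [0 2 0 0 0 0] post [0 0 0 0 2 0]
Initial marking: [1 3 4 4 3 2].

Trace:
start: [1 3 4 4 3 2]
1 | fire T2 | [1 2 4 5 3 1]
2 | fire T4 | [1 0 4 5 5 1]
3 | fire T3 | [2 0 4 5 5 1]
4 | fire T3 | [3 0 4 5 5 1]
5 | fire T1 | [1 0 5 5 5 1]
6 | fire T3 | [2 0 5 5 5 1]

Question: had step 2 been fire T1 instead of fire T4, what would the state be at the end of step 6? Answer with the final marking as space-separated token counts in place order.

(re-executing from step 2 with the substitution; state before step 2: [1 2 4 5 3 1])
2 | fire T1 | [1 2 4 5 3 1]
3 | fire T3 | [2 2 4 5 3 1]
4 | fire T3 | [3 2 4 5 3 1]
5 | fire T1 | [1 2 5 5 3 1]
6 | fire T3 | [2 2 5 5 3 1]

2 2 5 5 3 1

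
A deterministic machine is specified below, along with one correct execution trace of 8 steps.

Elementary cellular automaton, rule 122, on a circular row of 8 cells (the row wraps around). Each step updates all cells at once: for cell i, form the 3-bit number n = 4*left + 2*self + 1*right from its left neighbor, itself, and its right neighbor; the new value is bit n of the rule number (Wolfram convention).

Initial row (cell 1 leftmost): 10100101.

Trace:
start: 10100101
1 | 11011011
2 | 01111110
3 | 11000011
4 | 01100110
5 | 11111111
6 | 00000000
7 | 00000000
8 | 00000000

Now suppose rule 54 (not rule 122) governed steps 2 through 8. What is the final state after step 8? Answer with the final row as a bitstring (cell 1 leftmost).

00100100

(re-executing steps 2..8 under rule 54; state before step 2: 11011011)
2 | 00100100
3 | 01111110
4 | 10000001
5 | 01000010
6 | 11100111
7 | 00011000
8 | 00100100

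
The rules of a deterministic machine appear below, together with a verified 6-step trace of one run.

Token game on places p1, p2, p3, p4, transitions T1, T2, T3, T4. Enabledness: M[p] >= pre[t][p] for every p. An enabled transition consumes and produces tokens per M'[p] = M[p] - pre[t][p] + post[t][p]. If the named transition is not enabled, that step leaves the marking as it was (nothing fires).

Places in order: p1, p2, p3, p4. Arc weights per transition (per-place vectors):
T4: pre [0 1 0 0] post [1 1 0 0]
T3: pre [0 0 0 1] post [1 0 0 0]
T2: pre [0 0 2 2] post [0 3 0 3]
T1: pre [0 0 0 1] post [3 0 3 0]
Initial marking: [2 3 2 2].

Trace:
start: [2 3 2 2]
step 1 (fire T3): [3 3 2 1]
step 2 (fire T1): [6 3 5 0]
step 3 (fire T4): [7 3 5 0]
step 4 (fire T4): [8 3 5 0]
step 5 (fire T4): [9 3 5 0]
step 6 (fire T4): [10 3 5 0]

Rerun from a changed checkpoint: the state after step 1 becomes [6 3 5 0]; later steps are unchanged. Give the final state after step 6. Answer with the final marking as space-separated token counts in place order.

state after step 1 := [6 3 5 0]
step 2 (fire T1): [6 3 5 0]
step 3 (fire T4): [7 3 5 0]
step 4 (fire T4): [8 3 5 0]
step 5 (fire T4): [9 3 5 0]
step 6 (fire T4): [10 3 5 0]

10 3 5 0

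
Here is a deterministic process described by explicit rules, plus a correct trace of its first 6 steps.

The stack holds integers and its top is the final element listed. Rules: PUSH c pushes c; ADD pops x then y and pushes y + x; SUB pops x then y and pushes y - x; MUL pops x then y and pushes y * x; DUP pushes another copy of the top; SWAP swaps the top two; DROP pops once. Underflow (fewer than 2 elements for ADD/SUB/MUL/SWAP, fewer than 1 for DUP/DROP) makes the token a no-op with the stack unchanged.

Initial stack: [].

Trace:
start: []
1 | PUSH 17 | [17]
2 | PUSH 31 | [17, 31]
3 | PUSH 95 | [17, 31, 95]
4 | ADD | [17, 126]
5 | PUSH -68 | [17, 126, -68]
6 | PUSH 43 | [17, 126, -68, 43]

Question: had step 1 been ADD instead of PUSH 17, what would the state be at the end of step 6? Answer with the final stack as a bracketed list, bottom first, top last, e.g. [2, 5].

(re-executing from step 1 with the substitution; state before step 1: [])
1 | ADD | []
2 | PUSH 31 | [31]
3 | PUSH 95 | [31, 95]
4 | ADD | [126]
5 | PUSH -68 | [126, -68]
6 | PUSH 43 | [126, -68, 43]

[126, -68, 43]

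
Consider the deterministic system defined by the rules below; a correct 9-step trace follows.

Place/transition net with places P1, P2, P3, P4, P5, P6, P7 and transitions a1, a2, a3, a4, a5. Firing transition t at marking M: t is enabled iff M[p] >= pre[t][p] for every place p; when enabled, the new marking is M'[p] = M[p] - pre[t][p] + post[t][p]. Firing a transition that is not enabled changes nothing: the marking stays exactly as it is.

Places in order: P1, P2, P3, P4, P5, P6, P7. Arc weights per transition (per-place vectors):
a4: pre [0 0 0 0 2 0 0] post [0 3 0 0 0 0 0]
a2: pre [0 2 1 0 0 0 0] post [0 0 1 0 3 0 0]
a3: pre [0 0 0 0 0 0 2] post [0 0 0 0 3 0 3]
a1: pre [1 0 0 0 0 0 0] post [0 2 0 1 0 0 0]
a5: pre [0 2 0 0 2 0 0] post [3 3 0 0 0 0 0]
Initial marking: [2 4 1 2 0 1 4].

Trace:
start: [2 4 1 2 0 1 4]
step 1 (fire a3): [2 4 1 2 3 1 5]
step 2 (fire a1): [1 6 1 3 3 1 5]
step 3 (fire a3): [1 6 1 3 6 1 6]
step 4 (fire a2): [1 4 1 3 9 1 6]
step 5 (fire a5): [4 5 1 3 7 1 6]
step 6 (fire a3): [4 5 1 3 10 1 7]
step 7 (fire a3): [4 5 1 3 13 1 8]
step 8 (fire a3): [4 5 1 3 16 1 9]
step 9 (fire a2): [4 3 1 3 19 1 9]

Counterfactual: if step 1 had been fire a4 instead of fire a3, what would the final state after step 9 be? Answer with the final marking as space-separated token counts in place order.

(re-executing from step 1 with the substitution; state before step 1: [2 4 1 2 0 1 4])
step 1 (fire a4): [2 4 1 2 0 1 4]
step 2 (fire a1): [1 6 1 3 0 1 4]
step 3 (fire a3): [1 6 1 3 3 1 5]
step 4 (fire a2): [1 4 1 3 6 1 5]
step 5 (fire a5): [4 5 1 3 4 1 5]
step 6 (fire a3): [4 5 1 3 7 1 6]
step 7 (fire a3): [4 5 1 3 10 1 7]
step 8 (fire a3): [4 5 1 3 13 1 8]
step 9 (fire a2): [4 3 1 3 16 1 8]

4 3 1 3 16 1 8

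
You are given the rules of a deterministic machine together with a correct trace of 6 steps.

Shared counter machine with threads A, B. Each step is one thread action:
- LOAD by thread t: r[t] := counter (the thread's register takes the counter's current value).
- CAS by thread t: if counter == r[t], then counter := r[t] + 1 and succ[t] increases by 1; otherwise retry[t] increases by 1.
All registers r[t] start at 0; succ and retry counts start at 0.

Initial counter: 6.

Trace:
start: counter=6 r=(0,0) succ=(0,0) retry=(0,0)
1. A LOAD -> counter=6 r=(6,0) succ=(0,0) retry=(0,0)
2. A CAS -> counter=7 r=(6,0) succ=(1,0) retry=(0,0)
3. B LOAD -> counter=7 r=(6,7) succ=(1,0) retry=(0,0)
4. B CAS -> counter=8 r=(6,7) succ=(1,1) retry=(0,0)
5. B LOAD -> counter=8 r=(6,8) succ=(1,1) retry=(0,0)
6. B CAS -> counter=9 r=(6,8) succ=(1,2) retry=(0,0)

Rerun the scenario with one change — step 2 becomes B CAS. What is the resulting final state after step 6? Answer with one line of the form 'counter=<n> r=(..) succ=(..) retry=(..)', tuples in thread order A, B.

(re-executing from step 2 with the substitution; state before step 2: counter=6 r=(6,0) succ=(0,0) retry=(0,0))
2. B CAS -> counter=6 r=(6,0) succ=(0,0) retry=(0,1)
3. B LOAD -> counter=6 r=(6,6) succ=(0,0) retry=(0,1)
4. B CAS -> counter=7 r=(6,6) succ=(0,1) retry=(0,1)
5. B LOAD -> counter=7 r=(6,7) succ=(0,1) retry=(0,1)
6. B CAS -> counter=8 r=(6,7) succ=(0,2) retry=(0,1)

counter=8 r=(6,7) succ=(0,2) retry=(0,1)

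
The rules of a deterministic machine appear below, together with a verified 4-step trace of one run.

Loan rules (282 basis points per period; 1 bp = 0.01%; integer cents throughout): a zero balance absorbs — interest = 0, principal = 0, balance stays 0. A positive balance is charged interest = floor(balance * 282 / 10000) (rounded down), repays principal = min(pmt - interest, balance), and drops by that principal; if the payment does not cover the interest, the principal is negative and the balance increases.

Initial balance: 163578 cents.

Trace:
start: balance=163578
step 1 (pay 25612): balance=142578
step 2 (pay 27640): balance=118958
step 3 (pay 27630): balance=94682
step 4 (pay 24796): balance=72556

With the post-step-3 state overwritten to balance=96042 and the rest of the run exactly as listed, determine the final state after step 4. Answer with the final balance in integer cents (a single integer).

73954

state after step 3 := balance=96042
step 4 (pay 24796): balance=73954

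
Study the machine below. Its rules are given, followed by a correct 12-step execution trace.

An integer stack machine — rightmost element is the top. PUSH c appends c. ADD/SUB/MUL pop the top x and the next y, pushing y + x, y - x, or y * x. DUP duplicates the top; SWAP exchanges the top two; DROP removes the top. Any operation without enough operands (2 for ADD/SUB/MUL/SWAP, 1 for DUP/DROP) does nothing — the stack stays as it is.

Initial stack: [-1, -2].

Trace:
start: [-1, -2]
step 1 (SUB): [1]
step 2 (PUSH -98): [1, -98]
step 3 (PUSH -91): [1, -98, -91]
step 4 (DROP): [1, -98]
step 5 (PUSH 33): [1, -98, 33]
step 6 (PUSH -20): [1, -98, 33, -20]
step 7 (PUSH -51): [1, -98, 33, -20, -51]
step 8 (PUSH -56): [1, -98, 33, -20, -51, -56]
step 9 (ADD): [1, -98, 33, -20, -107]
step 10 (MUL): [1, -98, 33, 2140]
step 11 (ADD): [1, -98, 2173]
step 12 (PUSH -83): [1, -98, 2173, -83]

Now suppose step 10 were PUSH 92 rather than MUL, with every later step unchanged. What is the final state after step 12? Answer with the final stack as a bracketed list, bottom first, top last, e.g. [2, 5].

[1, -98, 33, -20, -15, -83]

(re-executing from step 10 with the substitution; state before step 10: [1, -98, 33, -20, -107])
step 10 (PUSH 92): [1, -98, 33, -20, -107, 92]
step 11 (ADD): [1, -98, 33, -20, -15]
step 12 (PUSH -83): [1, -98, 33, -20, -15, -83]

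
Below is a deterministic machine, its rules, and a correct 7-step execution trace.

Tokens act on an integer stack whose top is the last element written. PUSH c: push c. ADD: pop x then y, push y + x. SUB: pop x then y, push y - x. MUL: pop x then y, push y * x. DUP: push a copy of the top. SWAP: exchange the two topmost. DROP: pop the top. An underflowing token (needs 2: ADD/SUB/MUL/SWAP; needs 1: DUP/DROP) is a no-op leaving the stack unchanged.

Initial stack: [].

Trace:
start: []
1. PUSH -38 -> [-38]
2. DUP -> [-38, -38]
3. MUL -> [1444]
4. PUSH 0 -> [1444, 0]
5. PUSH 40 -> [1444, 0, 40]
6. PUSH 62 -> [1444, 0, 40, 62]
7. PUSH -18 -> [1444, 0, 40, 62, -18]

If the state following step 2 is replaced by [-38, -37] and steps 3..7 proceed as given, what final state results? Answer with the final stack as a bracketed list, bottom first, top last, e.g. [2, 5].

[1406, 0, 40, 62, -18]

state after step 2 := [-38, -37]
3. MUL -> [1406]
4. PUSH 0 -> [1406, 0]
5. PUSH 40 -> [1406, 0, 40]
6. PUSH 62 -> [1406, 0, 40, 62]
7. PUSH -18 -> [1406, 0, 40, 62, -18]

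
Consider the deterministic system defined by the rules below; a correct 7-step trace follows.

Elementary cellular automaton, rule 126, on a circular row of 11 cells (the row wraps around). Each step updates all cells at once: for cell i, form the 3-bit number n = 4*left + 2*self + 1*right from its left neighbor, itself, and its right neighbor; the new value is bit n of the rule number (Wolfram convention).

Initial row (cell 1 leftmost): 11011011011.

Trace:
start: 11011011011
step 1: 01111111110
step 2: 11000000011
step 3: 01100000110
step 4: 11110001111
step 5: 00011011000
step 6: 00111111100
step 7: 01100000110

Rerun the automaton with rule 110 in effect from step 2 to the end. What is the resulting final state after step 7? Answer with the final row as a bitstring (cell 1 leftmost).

01001111111

(re-executing steps 2..7 under rule 110; state before step 2: 01111111110)
step 2: 11000000010
step 3: 11000000111
step 4: 01000001100
step 5: 11000011100
step 6: 11000110101
step 7: 01001111111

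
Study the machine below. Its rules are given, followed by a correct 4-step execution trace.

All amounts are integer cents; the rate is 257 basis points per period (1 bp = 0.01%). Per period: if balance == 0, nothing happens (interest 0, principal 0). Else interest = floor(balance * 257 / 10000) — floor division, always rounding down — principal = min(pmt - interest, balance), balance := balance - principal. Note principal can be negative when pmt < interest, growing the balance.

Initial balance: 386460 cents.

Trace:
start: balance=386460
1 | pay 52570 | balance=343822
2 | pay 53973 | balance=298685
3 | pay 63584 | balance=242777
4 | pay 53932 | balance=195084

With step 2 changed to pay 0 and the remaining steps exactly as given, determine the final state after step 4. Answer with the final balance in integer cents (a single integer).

251867

(re-executing from step 2 with the substitution; state before step 2: balance=343822)
2 | pay 0 | balance=352658
3 | pay 63584 | balance=298137
4 | pay 53932 | balance=251867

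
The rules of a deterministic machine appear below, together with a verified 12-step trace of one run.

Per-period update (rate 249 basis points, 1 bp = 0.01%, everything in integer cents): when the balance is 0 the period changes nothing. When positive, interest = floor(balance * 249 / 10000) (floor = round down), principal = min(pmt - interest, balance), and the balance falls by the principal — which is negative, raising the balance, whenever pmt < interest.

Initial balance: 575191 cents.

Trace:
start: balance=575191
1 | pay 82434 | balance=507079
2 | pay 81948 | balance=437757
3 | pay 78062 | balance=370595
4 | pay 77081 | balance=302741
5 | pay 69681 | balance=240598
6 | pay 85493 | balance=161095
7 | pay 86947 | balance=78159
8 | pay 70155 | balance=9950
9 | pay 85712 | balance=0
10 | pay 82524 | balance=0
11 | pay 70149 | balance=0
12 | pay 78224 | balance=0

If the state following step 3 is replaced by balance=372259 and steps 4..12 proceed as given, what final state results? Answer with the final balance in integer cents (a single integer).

0

state after step 3 := balance=372259
4 | pay 77081 | balance=304447
5 | pay 69681 | balance=242346
6 | pay 85493 | balance=162887
7 | pay 86947 | balance=79995
8 | pay 70155 | balance=11831
9 | pay 85712 | balance=0
10 | pay 82524 | balance=0
11 | pay 70149 | balance=0
12 | pay 78224 | balance=0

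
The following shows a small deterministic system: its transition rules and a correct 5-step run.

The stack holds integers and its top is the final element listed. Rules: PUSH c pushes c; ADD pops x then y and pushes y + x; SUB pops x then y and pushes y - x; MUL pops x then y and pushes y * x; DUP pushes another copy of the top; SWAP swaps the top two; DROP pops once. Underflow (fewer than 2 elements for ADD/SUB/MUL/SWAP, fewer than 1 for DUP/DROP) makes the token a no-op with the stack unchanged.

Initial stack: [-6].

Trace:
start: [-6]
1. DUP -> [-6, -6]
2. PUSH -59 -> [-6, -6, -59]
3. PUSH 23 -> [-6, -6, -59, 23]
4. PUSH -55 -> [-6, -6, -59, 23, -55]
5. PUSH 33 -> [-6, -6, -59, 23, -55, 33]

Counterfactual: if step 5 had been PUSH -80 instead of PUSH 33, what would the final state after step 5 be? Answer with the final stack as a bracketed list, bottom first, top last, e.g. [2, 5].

(re-executing from step 5 with the substitution; state before step 5: [-6, -6, -59, 23, -55])
5. PUSH -80 -> [-6, -6, -59, 23, -55, -80]

[-6, -6, -59, 23, -55, -80]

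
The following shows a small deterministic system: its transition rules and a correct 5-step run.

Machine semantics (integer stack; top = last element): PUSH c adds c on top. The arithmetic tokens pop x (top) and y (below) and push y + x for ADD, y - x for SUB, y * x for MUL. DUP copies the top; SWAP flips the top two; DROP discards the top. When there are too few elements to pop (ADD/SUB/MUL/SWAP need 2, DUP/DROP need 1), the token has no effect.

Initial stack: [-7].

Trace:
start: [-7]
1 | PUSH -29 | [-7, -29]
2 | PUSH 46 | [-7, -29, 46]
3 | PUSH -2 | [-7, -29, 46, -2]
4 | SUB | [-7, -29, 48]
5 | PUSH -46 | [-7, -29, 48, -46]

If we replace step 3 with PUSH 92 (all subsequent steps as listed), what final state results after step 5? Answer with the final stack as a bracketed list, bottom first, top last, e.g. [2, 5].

(re-executing from step 3 with the substitution; state before step 3: [-7, -29, 46])
3 | PUSH 92 | [-7, -29, 46, 92]
4 | SUB | [-7, -29, -46]
5 | PUSH -46 | [-7, -29, -46, -46]

[-7, -29, -46, -46]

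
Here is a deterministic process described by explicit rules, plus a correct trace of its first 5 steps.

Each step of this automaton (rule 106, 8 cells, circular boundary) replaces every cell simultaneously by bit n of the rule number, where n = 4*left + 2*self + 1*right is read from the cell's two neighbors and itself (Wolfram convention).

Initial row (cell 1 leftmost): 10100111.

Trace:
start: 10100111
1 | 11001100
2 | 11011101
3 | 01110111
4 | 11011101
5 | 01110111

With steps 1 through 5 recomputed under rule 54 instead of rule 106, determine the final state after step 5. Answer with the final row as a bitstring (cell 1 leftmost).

(re-executing steps 1..5 under rule 54; state before step 1: 10100111)
1 | 01111000
2 | 10000100
3 | 11001111
4 | 00110000
5 | 01001000

01001000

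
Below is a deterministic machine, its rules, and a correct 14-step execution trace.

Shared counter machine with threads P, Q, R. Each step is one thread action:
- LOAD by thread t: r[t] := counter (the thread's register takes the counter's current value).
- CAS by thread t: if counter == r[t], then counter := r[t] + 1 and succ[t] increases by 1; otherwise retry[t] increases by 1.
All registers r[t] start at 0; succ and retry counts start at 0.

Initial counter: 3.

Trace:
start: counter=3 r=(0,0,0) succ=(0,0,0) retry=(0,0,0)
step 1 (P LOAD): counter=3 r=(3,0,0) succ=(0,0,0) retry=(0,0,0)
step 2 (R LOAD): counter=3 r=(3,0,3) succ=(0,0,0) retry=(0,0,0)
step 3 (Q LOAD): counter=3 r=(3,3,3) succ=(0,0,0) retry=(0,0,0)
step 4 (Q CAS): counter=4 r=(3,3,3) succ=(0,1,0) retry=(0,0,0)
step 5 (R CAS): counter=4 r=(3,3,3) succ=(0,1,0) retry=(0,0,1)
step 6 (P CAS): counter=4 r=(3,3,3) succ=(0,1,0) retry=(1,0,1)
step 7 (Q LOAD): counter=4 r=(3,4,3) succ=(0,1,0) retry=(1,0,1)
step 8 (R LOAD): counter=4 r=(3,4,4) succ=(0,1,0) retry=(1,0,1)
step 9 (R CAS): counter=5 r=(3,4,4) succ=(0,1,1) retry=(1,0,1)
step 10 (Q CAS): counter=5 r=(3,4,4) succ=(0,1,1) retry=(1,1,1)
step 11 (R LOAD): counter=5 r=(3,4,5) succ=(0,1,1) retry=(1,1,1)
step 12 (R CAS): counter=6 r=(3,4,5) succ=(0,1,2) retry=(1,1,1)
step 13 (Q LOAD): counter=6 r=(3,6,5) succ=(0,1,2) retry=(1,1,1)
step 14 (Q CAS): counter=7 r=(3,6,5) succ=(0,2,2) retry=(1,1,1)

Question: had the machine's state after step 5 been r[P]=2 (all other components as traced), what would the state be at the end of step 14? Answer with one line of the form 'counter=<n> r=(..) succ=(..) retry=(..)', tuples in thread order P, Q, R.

counter=7 r=(2,6,5) succ=(0,2,2) retry=(1,1,1)

state after step 5 := counter=4 r=(2,3,3) succ=(0,1,0) retry=(0,0,1)
step 6 (P CAS): counter=4 r=(2,3,3) succ=(0,1,0) retry=(1,0,1)
step 7 (Q LOAD): counter=4 r=(2,4,3) succ=(0,1,0) retry=(1,0,1)
step 8 (R LOAD): counter=4 r=(2,4,4) succ=(0,1,0) retry=(1,0,1)
step 9 (R CAS): counter=5 r=(2,4,4) succ=(0,1,1) retry=(1,0,1)
step 10 (Q CAS): counter=5 r=(2,4,4) succ=(0,1,1) retry=(1,1,1)
step 11 (R LOAD): counter=5 r=(2,4,5) succ=(0,1,1) retry=(1,1,1)
step 12 (R CAS): counter=6 r=(2,4,5) succ=(0,1,2) retry=(1,1,1)
step 13 (Q LOAD): counter=6 r=(2,6,5) succ=(0,1,2) retry=(1,1,1)
step 14 (Q CAS): counter=7 r=(2,6,5) succ=(0,2,2) retry=(1,1,1)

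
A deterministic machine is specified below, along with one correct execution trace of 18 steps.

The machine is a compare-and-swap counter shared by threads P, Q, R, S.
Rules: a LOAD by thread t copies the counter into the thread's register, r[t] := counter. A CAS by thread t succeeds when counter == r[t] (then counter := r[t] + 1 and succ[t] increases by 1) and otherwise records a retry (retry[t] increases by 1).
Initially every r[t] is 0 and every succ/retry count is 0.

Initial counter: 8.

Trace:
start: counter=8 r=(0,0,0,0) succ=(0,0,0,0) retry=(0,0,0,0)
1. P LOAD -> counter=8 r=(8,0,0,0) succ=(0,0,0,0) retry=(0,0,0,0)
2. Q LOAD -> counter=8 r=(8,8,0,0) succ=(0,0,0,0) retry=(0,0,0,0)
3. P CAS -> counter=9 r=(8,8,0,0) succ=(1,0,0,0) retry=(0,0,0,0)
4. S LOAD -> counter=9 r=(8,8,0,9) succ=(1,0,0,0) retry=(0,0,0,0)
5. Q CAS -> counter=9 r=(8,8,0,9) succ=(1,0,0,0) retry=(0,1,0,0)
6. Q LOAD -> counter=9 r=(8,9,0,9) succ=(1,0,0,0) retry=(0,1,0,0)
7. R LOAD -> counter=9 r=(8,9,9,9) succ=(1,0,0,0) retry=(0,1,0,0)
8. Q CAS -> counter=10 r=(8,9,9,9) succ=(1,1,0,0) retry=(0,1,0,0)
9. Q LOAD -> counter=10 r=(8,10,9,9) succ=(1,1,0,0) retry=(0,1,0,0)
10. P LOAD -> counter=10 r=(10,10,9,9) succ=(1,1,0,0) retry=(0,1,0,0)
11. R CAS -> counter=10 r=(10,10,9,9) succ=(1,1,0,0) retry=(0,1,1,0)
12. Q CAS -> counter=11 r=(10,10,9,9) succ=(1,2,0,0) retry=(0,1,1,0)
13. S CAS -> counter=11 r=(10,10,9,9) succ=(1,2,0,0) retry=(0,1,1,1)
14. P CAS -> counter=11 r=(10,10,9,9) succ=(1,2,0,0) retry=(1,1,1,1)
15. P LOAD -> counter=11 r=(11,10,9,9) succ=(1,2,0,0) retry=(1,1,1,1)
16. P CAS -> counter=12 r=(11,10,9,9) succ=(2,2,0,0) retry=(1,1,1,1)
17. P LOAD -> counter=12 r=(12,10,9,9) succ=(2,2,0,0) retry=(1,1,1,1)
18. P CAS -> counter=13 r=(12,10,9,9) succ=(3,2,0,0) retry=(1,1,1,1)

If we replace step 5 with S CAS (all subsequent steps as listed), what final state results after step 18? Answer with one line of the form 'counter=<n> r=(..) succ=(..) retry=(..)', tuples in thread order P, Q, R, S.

(re-executing from step 5 with the substitution; state before step 5: counter=9 r=(8,8,0,9) succ=(1,0,0,0) retry=(0,0,0,0))
5. S CAS -> counter=10 r=(8,8,0,9) succ=(1,0,0,1) retry=(0,0,0,0)
6. Q LOAD -> counter=10 r=(8,10,0,9) succ=(1,0,0,1) retry=(0,0,0,0)
7. R LOAD -> counter=10 r=(8,10,10,9) succ=(1,0,0,1) retry=(0,0,0,0)
8. Q CAS -> counter=11 r=(8,10,10,9) succ=(1,1,0,1) retry=(0,0,0,0)
9. Q LOAD -> counter=11 r=(8,11,10,9) succ=(1,1,0,1) retry=(0,0,0,0)
10. P LOAD -> counter=11 r=(11,11,10,9) succ=(1,1,0,1) retry=(0,0,0,0)
11. R CAS -> counter=11 r=(11,11,10,9) succ=(1,1,0,1) retry=(0,0,1,0)
12. Q CAS -> counter=12 r=(11,11,10,9) succ=(1,2,0,1) retry=(0,0,1,0)
13. S CAS -> counter=12 r=(11,11,10,9) succ=(1,2,0,1) retry=(0,0,1,1)
14. P CAS -> counter=12 r=(11,11,10,9) succ=(1,2,0,1) retry=(1,0,1,1)
15. P LOAD -> counter=12 r=(12,11,10,9) succ=(1,2,0,1) retry=(1,0,1,1)
16. P CAS -> counter=13 r=(12,11,10,9) succ=(2,2,0,1) retry=(1,0,1,1)
17. P LOAD -> counter=13 r=(13,11,10,9) succ=(2,2,0,1) retry=(1,0,1,1)
18. P CAS -> counter=14 r=(13,11,10,9) succ=(3,2,0,1) retry=(1,0,1,1)

counter=14 r=(13,11,10,9) succ=(3,2,0,1) retry=(1,0,1,1)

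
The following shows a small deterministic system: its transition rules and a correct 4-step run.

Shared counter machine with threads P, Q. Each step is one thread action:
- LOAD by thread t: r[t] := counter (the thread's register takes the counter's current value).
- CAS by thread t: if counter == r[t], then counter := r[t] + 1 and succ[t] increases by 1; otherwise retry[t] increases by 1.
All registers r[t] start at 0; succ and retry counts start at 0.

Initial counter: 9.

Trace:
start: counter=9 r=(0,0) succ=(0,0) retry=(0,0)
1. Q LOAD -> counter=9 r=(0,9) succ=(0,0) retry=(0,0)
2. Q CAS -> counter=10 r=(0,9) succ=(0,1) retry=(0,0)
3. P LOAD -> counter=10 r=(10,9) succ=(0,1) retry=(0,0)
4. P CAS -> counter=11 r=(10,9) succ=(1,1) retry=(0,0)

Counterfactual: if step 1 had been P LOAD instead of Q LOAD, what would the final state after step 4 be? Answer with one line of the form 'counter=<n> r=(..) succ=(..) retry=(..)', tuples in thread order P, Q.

(re-executing from step 1 with the substitution; state before step 1: counter=9 r=(0,0) succ=(0,0) retry=(0,0))
1. P LOAD -> counter=9 r=(9,0) succ=(0,0) retry=(0,0)
2. Q CAS -> counter=9 r=(9,0) succ=(0,0) retry=(0,1)
3. P LOAD -> counter=9 r=(9,0) succ=(0,0) retry=(0,1)
4. P CAS -> counter=10 r=(9,0) succ=(1,0) retry=(0,1)

counter=10 r=(9,0) succ=(1,0) retry=(0,1)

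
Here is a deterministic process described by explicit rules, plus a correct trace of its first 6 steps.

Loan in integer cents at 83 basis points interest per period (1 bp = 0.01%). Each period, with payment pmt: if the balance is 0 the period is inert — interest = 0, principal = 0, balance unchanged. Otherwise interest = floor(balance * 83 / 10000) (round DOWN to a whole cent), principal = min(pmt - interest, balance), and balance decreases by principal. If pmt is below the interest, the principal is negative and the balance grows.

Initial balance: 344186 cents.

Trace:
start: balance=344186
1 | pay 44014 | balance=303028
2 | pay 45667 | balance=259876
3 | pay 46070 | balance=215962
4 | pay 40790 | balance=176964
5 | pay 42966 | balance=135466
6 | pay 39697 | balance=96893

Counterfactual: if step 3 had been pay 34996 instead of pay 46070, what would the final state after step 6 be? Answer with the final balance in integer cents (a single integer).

108245

(re-executing from step 3 with the substitution; state before step 3: balance=259876)
3 | pay 34996 | balance=227036
4 | pay 40790 | balance=188130
5 | pay 42966 | balance=146725
6 | pay 39697 | balance=108245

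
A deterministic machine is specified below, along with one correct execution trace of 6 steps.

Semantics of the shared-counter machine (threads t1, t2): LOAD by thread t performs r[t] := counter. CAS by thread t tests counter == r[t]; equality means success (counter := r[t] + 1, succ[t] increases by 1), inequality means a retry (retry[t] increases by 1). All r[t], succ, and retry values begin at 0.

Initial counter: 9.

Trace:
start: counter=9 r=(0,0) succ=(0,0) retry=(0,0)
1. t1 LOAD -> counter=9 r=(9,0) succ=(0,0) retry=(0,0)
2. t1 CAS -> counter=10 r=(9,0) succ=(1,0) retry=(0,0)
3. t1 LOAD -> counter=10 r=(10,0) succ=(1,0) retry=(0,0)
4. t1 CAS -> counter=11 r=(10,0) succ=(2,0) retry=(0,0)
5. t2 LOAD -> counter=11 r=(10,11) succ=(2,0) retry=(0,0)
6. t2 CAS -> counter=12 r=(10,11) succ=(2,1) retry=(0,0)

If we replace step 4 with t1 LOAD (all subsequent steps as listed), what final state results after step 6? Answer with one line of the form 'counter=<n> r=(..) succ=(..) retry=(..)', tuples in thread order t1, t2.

counter=11 r=(10,10) succ=(1,1) retry=(0,0)

(re-executing from step 4 with the substitution; state before step 4: counter=10 r=(10,0) succ=(1,0) retry=(0,0))
4. t1 LOAD -> counter=10 r=(10,0) succ=(1,0) retry=(0,0)
5. t2 LOAD -> counter=10 r=(10,10) succ=(1,0) retry=(0,0)
6. t2 CAS -> counter=11 r=(10,10) succ=(1,1) retry=(0,0)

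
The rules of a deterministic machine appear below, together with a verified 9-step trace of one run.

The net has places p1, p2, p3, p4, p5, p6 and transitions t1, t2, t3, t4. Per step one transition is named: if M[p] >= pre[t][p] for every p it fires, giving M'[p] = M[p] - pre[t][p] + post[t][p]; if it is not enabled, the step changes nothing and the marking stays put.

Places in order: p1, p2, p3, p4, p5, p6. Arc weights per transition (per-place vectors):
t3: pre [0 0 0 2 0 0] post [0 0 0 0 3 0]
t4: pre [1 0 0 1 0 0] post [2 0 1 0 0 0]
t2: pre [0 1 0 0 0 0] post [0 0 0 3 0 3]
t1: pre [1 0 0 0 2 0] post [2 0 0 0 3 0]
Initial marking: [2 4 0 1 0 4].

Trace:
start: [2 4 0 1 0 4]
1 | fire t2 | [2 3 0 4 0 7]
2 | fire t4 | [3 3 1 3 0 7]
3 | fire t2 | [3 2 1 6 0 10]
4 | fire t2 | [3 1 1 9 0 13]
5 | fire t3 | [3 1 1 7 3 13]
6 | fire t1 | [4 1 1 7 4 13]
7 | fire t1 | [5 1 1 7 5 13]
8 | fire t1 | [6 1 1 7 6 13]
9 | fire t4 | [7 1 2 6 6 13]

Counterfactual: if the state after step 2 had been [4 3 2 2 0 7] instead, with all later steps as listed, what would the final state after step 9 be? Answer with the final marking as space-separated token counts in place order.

state after step 2 := [4 3 2 2 0 7]
3 | fire t2 | [4 2 2 5 0 10]
4 | fire t2 | [4 1 2 8 0 13]
5 | fire t3 | [4 1 2 6 3 13]
6 | fire t1 | [5 1 2 6 4 13]
7 | fire t1 | [6 1 2 6 5 13]
8 | fire t1 | [7 1 2 6 6 13]
9 | fire t4 | [8 1 3 5 6 13]

8 1 3 5 6 13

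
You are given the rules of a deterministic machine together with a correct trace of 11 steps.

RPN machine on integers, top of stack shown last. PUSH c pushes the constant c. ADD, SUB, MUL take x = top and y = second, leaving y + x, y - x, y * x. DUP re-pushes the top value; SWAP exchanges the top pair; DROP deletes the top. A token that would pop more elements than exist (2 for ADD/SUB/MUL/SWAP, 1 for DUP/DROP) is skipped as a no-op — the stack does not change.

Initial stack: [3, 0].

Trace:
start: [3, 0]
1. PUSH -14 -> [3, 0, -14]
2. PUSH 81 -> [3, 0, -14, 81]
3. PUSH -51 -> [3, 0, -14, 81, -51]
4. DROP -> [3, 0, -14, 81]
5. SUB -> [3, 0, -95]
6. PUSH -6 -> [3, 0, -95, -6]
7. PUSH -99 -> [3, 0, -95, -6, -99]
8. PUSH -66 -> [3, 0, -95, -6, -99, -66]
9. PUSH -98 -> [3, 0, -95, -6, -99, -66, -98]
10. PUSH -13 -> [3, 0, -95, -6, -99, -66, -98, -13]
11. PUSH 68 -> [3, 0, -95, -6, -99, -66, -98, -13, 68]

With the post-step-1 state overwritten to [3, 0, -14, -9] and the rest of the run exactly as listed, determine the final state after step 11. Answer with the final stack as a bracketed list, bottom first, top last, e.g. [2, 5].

[3, 0, -14, -90, -6, -99, -66, -98, -13, 68]

state after step 1 := [3, 0, -14, -9]
2. PUSH 81 -> [3, 0, -14, -9, 81]
3. PUSH -51 -> [3, 0, -14, -9, 81, -51]
4. DROP -> [3, 0, -14, -9, 81]
5. SUB -> [3, 0, -14, -90]
6. PUSH -6 -> [3, 0, -14, -90, -6]
7. PUSH -99 -> [3, 0, -14, -90, -6, -99]
8. PUSH -66 -> [3, 0, -14, -90, -6, -99, -66]
9. PUSH -98 -> [3, 0, -14, -90, -6, -99, -66, -98]
10. PUSH -13 -> [3, 0, -14, -90, -6, -99, -66, -98, -13]
11. PUSH 68 -> [3, 0, -14, -90, -6, -99, -66, -98, -13, 68]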